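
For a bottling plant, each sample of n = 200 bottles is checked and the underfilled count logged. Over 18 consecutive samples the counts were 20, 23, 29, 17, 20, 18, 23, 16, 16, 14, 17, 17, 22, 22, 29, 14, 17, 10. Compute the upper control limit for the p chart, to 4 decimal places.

p̄ = Σdᵢ / (k·n) = 344 / (18 × 200) = 0.09556
UCL = p̄ + 3·√(p̄(1−p̄)/n) = 0.09556 + 3 × √(0.09556×0.90444/200) = 0.09556 + 3 × 0.02079 = 0.15792

0.1579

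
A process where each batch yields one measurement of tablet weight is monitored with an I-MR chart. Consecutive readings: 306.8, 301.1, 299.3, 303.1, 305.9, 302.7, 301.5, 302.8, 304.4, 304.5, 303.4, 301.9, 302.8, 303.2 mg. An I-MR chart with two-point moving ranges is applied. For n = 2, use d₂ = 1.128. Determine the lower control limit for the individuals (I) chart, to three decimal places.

297.904

X̄ = (306.8 + 301.1 + 299.3 + 303.1 + 305.9 + 302.7 + 301.5 + 302.8 + 304.4 + 304.5 + 303.4 + 301.9 + 302.8 + 303.2) / 14 = 303.1000
Moving ranges: 5.7, 1.8, 3.8, 2.8, 3.2, 1.2, 1.3, 1.6, 0.1, 1.1, 1.5, 0.9, 0.4; M̄R̄ = 25.4000 / 13 = 1.9538
LCL = X̄ − 3·M̄R̄/d₂ = 303.1000 − 3 × 1.9538 / 1.128 = 297.9036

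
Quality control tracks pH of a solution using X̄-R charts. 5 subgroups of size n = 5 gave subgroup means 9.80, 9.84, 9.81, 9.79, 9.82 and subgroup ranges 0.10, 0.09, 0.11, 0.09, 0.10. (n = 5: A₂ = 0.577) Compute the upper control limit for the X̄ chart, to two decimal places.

X̄̄ = (9.80 + 9.84 + 9.81 + 9.79 + 9.82) / 5 = 49.0600 / 5 = 9.8120
R̄ = (0.10 + 0.09 + 0.11 + 0.09 + 0.10) / 5 = 0.4900 / 5 = 0.0980
UCL = X̄̄ + A₂·R̄ = 9.8120 + 0.577 × 0.0980 = 9.8685

9.87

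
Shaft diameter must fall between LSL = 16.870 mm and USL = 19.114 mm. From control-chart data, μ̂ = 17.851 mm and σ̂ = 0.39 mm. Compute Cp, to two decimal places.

Cp = (USL − LSL) / (6σ̂) = (19.114 − 16.870) / (6 × 0.39) = 2.2440 / 2.3400 = 0.9590

0.96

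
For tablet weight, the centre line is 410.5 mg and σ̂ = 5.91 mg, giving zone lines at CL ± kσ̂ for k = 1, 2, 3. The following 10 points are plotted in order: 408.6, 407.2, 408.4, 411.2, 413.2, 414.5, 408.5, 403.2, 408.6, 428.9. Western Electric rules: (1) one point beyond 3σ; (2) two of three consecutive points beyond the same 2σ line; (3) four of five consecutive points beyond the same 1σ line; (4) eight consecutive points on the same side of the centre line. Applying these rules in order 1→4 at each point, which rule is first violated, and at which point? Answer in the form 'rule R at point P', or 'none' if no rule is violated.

Zone of each point (C = within 1σ̂, B = 1σ̂–2σ̂, A = 2σ̂–3σ̂, * = beyond 3σ̂; sign = side of CL): 1:-C, 2:-C, 3:-C, 4:+C, 5:+C, 6:+C, 7:-C, 8:-B, 9:-C, 10:+*
Rule 1 (one point beyond the 3σ limits) is satisfied at point 10.

rule 1 at point 10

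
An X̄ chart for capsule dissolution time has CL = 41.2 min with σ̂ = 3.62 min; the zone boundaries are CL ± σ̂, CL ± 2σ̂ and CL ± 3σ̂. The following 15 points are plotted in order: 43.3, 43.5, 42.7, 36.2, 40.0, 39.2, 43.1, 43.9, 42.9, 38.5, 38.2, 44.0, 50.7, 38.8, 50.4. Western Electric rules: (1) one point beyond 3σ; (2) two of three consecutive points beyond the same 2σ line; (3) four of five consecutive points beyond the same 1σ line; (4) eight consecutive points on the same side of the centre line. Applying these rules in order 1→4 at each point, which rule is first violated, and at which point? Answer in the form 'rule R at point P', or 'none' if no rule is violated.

rule 2 at point 15

Zone of each point (C = within 1σ̂, B = 1σ̂–2σ̂, A = 2σ̂–3σ̂, * = beyond 3σ̂; sign = side of CL): 1:+C, 2:+C, 3:+C, 4:-B, 5:-C, 6:-C, 7:+C, 8:+C, 9:+C, 10:-C, 11:-C, 12:+C, 13:+A, 14:-C, 15:+A
Rule 2 (two of three consecutive points beyond the same 2σ limit) is satisfied at point 15.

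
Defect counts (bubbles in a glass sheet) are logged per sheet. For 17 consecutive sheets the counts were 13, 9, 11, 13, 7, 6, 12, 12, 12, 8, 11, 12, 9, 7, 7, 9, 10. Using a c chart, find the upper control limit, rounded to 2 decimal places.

c̄ = (13 + 9 + 11 + 13 + 7 + 6 + 12 + 12 + 12 + 8 + 11 + 12 + 9 + 7 + 7 + 9 + 10) / 17 = 168 / 17 = 9.8824
UCL = c̄ + 3√c̄ = 9.8824 + 3 × √9.8824 = 9.8824 + 3 × 3.1436 = 19.3132

19.31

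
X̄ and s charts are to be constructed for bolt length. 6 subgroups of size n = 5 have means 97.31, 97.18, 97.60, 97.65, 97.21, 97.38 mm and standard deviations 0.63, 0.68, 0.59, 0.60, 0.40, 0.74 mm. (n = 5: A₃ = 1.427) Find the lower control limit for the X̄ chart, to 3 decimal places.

96.523

X̄̄ = (97.31 + 97.18 + 97.60 + 97.65 + 97.21 + 97.38) / 6 = 97.3883
s̄ = (0.63 + 0.68 + 0.59 + 0.60 + 0.40 + 0.74) / 6 = 0.6067
LCL = X̄̄ − A₃·s̄ = 97.3883 − 1.427 × 0.6067 = 96.5226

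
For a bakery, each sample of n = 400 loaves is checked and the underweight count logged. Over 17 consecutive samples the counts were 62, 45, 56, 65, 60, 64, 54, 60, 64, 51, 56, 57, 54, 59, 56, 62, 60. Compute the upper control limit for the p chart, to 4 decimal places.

p̄ = Σdᵢ / (k·n) = 985 / (17 × 400) = 0.14485
UCL = p̄ + 3·√(p̄(1−p̄)/n) = 0.14485 + 3 × √(0.14485×0.85515/400) = 0.14485 + 3 × 0.01760 = 0.19765

0.1976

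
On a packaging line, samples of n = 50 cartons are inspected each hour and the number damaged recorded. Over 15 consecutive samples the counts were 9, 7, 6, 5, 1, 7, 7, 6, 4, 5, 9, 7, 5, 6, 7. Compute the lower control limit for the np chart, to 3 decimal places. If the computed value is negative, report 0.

p̄ = Σdᵢ / (k·n) = 91 / (15 × 50) = 0.12133
LCL = np̄ − 3·√(np̄(1−p̄)) = 6.0667 − 3 × 2.3088 = -0.8597 → 0 (negative, so LCL = 0)

0.000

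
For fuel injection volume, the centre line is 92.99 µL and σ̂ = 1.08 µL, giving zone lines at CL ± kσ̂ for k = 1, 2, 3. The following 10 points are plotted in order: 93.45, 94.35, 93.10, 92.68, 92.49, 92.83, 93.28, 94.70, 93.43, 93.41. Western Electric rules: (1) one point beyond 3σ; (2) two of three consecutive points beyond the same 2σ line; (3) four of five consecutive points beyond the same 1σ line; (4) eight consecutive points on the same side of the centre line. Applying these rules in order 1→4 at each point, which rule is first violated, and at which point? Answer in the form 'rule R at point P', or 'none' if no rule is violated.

Zone of each point (C = within 1σ̂, B = 1σ̂–2σ̂, A = 2σ̂–3σ̂, * = beyond 3σ̂; sign = side of CL): 1:+C, 2:+B, 3:+C, 4:-C, 5:-C, 6:-C, 7:+C, 8:+B, 9:+C, 10:+C
No rule fires across all 10 points.

none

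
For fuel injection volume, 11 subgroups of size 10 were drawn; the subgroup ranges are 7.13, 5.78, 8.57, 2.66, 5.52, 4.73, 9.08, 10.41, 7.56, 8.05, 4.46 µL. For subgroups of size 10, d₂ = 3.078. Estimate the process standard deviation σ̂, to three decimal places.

2.184

R̄ = (7.13 + 5.78 + 8.57 + 2.66 + 5.52 + 4.73 + 9.08 + 10.41 + 7.56 + 8.05 + 4.46) / 11 = 6.7227
σ̂ = R̄ / d₂ = 6.7227 / 3.078 = 2.1841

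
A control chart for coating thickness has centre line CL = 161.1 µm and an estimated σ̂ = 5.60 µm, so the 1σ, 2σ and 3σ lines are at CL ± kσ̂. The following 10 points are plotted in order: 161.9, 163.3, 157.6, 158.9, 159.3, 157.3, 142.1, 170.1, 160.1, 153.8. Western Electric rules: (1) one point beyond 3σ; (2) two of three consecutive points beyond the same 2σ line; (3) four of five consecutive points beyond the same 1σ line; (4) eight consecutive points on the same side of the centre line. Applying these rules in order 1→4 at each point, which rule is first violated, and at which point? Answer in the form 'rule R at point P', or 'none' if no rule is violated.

Zone of each point (C = within 1σ̂, B = 1σ̂–2σ̂, A = 2σ̂–3σ̂, * = beyond 3σ̂; sign = side of CL): 1:+C, 2:+C, 3:-C, 4:-C, 5:-C, 6:-C, 7:-*, 8:+B, 9:-C, 10:-B
Rule 1 (one point beyond the 3σ limits) is satisfied at point 7.

rule 1 at point 7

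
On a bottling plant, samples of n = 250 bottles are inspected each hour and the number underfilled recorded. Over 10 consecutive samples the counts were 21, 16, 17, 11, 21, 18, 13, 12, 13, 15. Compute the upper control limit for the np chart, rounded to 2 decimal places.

p̄ = Σdᵢ / (k·n) = 157 / (10 × 250) = 0.06280
UCL = np̄ + 3·√(np̄(1−p̄)) = 15.7000 + 3 × √(15.7000×0.93720) = 15.7000 + 3 × 3.8359 = 27.2077

27.21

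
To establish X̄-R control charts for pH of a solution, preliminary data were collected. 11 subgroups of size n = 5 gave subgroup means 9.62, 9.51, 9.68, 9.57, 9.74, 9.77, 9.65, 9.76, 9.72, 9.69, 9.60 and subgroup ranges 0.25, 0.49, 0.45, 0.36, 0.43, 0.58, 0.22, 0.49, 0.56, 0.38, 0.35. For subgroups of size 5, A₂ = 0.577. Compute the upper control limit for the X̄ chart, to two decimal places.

X̄̄ = (9.62 + 9.51 + 9.68 + 9.57 + 9.74 + 9.77 + 9.65 + 9.76 + 9.72 + 9.69 + 9.60) / 11 = 106.3100 / 11 = 9.6645
R̄ = (0.25 + 0.49 + 0.45 + 0.36 + 0.43 + 0.58 + 0.22 + 0.49 + 0.56 + 0.38 + 0.35) / 11 = 4.5600 / 11 = 0.4145
UCL = X̄̄ + A₂·R̄ = 9.6645 + 0.577 × 0.4145 = 9.9037

9.90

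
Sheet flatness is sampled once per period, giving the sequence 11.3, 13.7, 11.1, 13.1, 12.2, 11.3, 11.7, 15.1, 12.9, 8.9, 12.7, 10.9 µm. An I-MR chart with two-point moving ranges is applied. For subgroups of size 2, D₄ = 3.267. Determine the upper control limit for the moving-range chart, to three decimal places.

7.247

Moving ranges: 2.4, 2.6, 2.0, 0.9, 0.9, 0.4, 3.4, 2.2, 4.0, 3.8, 1.8; M̄R̄ = 24.4000 / 11 = 2.2182
UCL_MR = D₄·M̄R̄ = 3.267 × 2.2182 = 7.2468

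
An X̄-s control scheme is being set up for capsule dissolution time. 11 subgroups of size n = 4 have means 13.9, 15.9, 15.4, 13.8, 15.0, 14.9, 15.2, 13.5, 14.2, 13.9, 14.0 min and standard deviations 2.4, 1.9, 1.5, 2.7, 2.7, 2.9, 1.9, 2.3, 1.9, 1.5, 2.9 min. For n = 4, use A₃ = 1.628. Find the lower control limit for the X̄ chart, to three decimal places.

10.877

X̄̄ = (13.9 + 15.9 + 15.4 + 13.8 + 15.0 + 14.9 + 15.2 + 13.5 + 14.2 + 13.9 + 14.0) / 11 = 14.5182
s̄ = (2.4 + 1.9 + 1.5 + 2.7 + 2.7 + 2.9 + 1.9 + 2.3 + 1.9 + 1.5 + 2.9) / 11 = 2.2364
LCL = X̄̄ − A₃·s̄ = 14.5182 − 1.628 × 2.2364 = 10.8774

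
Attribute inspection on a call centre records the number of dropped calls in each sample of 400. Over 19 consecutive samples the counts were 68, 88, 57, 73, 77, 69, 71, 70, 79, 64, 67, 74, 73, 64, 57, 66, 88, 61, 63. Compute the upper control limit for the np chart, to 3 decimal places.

92.739

p̄ = Σdᵢ / (k·n) = 1329 / (19 × 400) = 0.17487
UCL = np̄ + 3·√(np̄(1−p̄)) = 69.9474 + 3 × √(69.9474×0.82513) = 69.9474 + 3 × 7.5971 = 92.7386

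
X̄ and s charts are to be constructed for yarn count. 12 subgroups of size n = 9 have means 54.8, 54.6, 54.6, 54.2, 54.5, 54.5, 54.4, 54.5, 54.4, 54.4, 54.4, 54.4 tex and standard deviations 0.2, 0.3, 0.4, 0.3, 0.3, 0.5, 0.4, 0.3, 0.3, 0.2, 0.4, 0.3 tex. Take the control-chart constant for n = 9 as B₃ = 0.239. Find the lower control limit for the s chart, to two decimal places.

s̄ = (0.2 + 0.3 + 0.4 + 0.3 + 0.3 + 0.5 + 0.4 + 0.3 + 0.3 + 0.2 + 0.4 + 0.3) / 12 = 0.3250
LCL_s = B₃·s̄ = 0.239 × 0.3250 = 0.0777

0.08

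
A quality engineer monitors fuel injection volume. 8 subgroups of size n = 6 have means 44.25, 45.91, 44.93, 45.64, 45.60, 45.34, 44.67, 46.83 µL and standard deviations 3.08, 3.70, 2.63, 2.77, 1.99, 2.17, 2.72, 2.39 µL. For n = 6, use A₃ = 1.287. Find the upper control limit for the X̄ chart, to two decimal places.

48.85

X̄̄ = (44.25 + 45.91 + 44.93 + 45.64 + 45.60 + 45.34 + 44.67 + 46.83) / 8 = 45.3963
s̄ = (3.08 + 3.70 + 2.63 + 2.77 + 1.99 + 2.17 + 2.72 + 2.39) / 8 = 2.6812
UCL = X̄̄ + A₃·s̄ = 45.3963 + 1.287 × 2.6812 = 48.8470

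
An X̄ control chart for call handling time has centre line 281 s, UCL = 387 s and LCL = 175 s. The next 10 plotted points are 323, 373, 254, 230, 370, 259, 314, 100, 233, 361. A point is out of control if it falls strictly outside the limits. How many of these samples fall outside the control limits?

1

Compare each point to [175, 387]: sample 8 = 100 < LCL.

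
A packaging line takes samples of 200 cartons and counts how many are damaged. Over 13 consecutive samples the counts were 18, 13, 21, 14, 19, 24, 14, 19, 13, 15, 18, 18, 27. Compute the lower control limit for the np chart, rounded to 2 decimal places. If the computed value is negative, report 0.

5.80

p̄ = Σdᵢ / (k·n) = 233 / (13 × 200) = 0.08962
LCL = np̄ − 3·√(np̄(1−p̄)) = 17.9231 − 3 × 4.0394 = 5.8048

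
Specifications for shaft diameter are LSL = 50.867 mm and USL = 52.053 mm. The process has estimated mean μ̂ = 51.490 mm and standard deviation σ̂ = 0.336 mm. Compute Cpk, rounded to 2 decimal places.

Cpu = (USL − μ̂) / (3σ̂) = (52.053 − 51.490) / (3 × 0.336) = 0.5585; Cpl = (μ̂ − LSL) / (3σ̂) = (51.490 − 50.867) / (3 × 0.336) = 0.6181; Cpk = min(Cpu, Cpl) = 0.5585

0.56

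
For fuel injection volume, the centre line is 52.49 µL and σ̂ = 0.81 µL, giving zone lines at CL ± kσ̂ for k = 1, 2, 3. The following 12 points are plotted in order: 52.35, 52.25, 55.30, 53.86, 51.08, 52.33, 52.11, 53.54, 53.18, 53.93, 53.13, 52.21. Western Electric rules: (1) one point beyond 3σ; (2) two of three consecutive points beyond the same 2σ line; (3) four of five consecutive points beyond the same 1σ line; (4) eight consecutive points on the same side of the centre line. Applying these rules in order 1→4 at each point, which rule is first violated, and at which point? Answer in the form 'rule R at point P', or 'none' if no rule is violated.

Zone of each point (C = within 1σ̂, B = 1σ̂–2σ̂, A = 2σ̂–3σ̂, * = beyond 3σ̂; sign = side of CL): 1:-C, 2:-C, 3:+*, 4:+B, 5:-B, 6:-C, 7:-C, 8:+B, 9:+C, 10:+B, 11:+C, 12:-C
Rule 1 (one point beyond the 3σ limits) is satisfied at point 3.

rule 1 at point 3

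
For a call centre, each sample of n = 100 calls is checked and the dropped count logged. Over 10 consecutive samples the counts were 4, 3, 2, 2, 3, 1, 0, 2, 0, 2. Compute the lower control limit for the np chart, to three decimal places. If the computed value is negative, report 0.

0.000

p̄ = Σdᵢ / (k·n) = 19 / (10 × 100) = 0.01900
LCL = np̄ − 3·√(np̄(1−p̄)) = 1.9000 − 3 × 1.3652 = -2.1957 → 0 (negative, so LCL = 0)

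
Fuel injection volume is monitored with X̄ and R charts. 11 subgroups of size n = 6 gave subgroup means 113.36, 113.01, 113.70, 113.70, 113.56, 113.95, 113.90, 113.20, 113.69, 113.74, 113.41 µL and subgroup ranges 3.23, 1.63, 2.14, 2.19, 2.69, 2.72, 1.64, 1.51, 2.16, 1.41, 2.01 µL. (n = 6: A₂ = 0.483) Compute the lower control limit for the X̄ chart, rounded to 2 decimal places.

112.54

X̄̄ = (113.36 + 113.01 + 113.70 + 113.70 + 113.56 + 113.95 + 113.90 + 113.20 + 113.69 + 113.74 + 113.41) / 11 = 1249.2200 / 11 = 113.5655
R̄ = (3.23 + 1.63 + 2.14 + 2.19 + 2.69 + 2.72 + 1.64 + 1.51 + 2.16 + 1.41 + 2.01) / 11 = 23.3300 / 11 = 2.1209
LCL = X̄̄ − A₂·R̄ = 113.5655 − 0.483 × 2.1209 = 112.5411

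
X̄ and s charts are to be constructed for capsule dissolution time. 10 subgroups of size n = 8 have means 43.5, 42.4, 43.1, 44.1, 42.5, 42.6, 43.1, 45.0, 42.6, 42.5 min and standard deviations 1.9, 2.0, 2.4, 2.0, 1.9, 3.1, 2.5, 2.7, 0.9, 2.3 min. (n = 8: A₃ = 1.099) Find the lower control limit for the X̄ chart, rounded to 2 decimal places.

X̄̄ = (43.5 + 42.4 + 43.1 + 44.1 + 42.5 + 42.6 + 43.1 + 45.0 + 42.6 + 42.5) / 10 = 43.1400
s̄ = (1.9 + 2.0 + 2.4 + 2.0 + 1.9 + 3.1 + 2.5 + 2.7 + 0.9 + 2.3) / 10 = 2.1700
LCL = X̄̄ − A₃·s̄ = 43.1400 − 1.099 × 2.1700 = 40.7552

40.76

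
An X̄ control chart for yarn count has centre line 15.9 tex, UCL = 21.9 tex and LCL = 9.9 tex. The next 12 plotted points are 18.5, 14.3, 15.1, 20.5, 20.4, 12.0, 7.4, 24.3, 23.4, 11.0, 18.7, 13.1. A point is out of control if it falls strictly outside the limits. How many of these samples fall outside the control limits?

Compare each point to [9.9, 21.9]: sample 7 = 7.4 < LCL; sample 8 = 24.3 > UCL; sample 9 = 23.4 > UCL.

3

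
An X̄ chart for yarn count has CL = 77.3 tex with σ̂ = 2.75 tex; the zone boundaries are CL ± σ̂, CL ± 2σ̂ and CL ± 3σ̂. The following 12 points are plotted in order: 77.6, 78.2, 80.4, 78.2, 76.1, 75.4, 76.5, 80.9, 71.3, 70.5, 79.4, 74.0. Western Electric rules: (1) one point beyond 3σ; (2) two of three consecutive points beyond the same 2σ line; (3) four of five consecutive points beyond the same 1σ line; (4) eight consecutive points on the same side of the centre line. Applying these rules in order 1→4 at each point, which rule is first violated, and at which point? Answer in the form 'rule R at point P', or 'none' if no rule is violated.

Zone of each point (C = within 1σ̂, B = 1σ̂–2σ̂, A = 2σ̂–3σ̂, * = beyond 3σ̂; sign = side of CL): 1:+C, 2:+C, 3:+B, 4:+C, 5:-C, 6:-C, 7:-C, 8:+B, 9:-A, 10:-A, 11:+C, 12:-B
Rule 2 (two of three consecutive points beyond the same 2σ limit) is satisfied at point 10.

rule 2 at point 10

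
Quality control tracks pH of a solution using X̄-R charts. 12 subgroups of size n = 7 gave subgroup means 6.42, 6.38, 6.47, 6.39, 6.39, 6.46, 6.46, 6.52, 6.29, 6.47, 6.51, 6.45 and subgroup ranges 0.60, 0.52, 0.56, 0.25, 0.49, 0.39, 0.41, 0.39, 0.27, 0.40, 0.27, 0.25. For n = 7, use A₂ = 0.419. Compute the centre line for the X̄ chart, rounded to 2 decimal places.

6.43

X̄̄ = (6.42 + 6.38 + 6.47 + 6.39 + 6.39 + 6.46 + 6.46 + 6.52 + 6.29 + 6.47 + 6.51 + 6.45) / 12 = 77.2100 / 12 = 6.4342
CL = X̄̄ = 6.4342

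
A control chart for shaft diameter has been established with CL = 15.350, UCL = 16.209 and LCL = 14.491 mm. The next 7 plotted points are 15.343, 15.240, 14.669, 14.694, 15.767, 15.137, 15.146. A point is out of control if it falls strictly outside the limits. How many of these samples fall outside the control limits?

0

All 7 points lie within [14.491, 16.209].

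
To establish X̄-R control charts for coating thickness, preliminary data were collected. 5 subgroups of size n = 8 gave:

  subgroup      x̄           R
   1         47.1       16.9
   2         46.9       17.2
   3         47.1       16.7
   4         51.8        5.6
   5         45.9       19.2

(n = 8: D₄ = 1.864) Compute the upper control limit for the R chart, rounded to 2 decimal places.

R̄ = (16.9 + 17.2 + 16.7 + 5.6 + 19.2) / 5 = 75.6000 / 5 = 15.1200
UCL_R = D₄·R̄ = 1.864 × 15.1200 = 28.1837

28.18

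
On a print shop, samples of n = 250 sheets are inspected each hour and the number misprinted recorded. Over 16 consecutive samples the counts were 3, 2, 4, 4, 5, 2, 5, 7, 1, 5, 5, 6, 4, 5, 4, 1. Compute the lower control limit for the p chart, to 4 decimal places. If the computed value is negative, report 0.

p̄ = Σdᵢ / (k·n) = 63 / (16 × 250) = 0.01575
LCL = p̄ − 3·√(p̄(1−p̄)/n) = 0.01575 − 3 × 0.00787 = -0.00787 → 0 (negative, so LCL = 0)

0.0000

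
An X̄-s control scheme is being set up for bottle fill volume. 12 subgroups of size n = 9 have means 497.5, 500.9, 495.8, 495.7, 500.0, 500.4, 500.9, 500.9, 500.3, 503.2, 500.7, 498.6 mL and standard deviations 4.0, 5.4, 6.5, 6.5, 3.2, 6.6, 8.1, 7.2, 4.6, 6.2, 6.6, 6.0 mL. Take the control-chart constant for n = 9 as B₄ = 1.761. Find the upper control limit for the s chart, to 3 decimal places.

s̄ = (4.0 + 5.4 + 6.5 + 6.5 + 3.2 + 6.6 + 8.1 + 7.2 + 4.6 + 6.2 + 6.6 + 6.0) / 12 = 5.9083
UCL_s = B₄·s̄ = 1.761 × 5.9083 = 10.4046

10.405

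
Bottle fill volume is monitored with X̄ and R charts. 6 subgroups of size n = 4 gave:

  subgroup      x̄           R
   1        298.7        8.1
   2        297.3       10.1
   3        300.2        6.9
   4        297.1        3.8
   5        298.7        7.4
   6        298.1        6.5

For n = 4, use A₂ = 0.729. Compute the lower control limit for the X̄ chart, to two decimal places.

293.15

X̄̄ = (298.7 + 297.3 + 300.2 + 297.1 + 298.7 + 298.1) / 6 = 1790.1000 / 6 = 298.3500
R̄ = (8.1 + 10.1 + 6.9 + 3.8 + 7.4 + 6.5) / 6 = 42.8000 / 6 = 7.1333
LCL = X̄̄ − A₂·R̄ = 298.3500 − 0.729 × 7.1333 = 293.1498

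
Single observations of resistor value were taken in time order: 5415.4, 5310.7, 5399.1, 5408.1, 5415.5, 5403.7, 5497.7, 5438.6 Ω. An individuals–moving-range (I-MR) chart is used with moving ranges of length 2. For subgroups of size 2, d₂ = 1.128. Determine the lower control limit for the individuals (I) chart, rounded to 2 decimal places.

5268.85

X̄ = (5415.4 + 5310.7 + 5399.1 + 5408.1 + 5415.5 + 5403.7 + 5497.7 + 5438.6) / 8 = 5411.1000
Moving ranges: 104.7, 88.4, 9.0, 7.4, 11.8, 94.0, 59.1; M̄R̄ = 374.4000 / 7 = 53.4857
LCL = X̄ − 3·M̄R̄/d₂ = 5411.1000 − 3 × 53.4857 / 1.128 = 5268.8508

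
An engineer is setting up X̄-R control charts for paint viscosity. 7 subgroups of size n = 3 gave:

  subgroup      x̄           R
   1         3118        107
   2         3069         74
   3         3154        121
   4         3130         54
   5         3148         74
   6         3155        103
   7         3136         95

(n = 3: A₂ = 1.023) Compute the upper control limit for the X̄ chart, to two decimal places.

X̄̄ = (3118 + 3069 + 3154 + 3130 + 3148 + 3155 + 3136) / 7 = 21910.0000 / 7 = 3130.0000
R̄ = (107 + 74 + 121 + 54 + 74 + 103 + 95) / 7 = 628.0000 / 7 = 89.7143
UCL = X̄̄ + A₂·R̄ = 3130.0000 + 1.023 × 89.7143 = 3221.7777

3221.78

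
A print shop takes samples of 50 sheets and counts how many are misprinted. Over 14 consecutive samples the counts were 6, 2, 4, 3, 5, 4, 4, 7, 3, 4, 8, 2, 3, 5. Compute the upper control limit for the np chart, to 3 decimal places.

10.224

p̄ = Σdᵢ / (k·n) = 60 / (14 × 50) = 0.08571
UCL = np̄ + 3·√(np̄(1−p̄)) = 4.2857 + 3 × √(4.2857×0.91429) = 4.2857 + 3 × 1.9795 = 10.2242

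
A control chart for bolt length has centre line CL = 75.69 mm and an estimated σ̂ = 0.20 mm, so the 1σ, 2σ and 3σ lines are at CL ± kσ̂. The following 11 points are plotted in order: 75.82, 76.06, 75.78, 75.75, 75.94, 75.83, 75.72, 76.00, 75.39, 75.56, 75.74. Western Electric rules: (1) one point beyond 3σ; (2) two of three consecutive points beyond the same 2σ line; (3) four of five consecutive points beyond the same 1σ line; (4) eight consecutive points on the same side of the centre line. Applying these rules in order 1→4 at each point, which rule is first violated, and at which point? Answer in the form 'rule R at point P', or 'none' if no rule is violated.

Zone of each point (C = within 1σ̂, B = 1σ̂–2σ̂, A = 2σ̂–3σ̂, * = beyond 3σ̂; sign = side of CL): 1:+C, 2:+B, 3:+C, 4:+C, 5:+B, 6:+C, 7:+C, 8:+B, 9:-B, 10:-C, 11:+C
Rule 4 (eight consecutive points on the same side of the centre line) is satisfied at point 8.

rule 4 at point 8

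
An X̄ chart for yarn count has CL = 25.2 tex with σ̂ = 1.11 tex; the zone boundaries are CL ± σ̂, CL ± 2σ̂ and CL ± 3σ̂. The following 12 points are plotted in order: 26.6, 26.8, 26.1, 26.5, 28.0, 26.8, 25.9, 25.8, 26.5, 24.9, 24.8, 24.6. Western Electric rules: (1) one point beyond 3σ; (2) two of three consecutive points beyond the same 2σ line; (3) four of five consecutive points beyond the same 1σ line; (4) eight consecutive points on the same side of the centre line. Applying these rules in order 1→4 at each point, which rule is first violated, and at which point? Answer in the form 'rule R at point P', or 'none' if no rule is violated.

Zone of each point (C = within 1σ̂, B = 1σ̂–2σ̂, A = 2σ̂–3σ̂, * = beyond 3σ̂; sign = side of CL): 1:+B, 2:+B, 3:+C, 4:+B, 5:+A, 6:+B, 7:+C, 8:+C, 9:+B, 10:-C, 11:-C, 12:-C
Rule 3 (four of five consecutive points beyond the same 1σ limit) is satisfied at point 5.

rule 3 at point 5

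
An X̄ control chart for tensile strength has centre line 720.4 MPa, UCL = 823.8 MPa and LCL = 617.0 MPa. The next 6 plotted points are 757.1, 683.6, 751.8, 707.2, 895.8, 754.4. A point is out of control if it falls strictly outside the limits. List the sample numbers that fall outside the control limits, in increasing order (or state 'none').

Compare each point to [617.0, 823.8]: sample 5 = 895.8 > UCL.

5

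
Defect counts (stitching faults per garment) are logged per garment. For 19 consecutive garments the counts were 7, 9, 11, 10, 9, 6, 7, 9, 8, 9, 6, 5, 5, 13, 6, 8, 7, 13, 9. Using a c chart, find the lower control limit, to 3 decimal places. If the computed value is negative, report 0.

c̄ = (7 + 9 + 11 + 10 + 9 + 6 + 7 + 9 + 8 + 9 + 6 + 5 + 5 + 13 + 6 + 8 + 7 + 13 + 9) / 19 = 157 / 19 = 8.2632
LCL = c̄ − 3√c̄ = 8.2632 − 3 × 2.8746 = -0.3606 → 0 (cannot be negative)

0.000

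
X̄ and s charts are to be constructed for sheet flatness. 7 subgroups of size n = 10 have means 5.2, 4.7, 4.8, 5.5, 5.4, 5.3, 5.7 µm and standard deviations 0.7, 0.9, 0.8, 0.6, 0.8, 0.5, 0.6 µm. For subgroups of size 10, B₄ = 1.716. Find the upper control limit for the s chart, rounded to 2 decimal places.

1.20

s̄ = (0.7 + 0.9 + 0.8 + 0.6 + 0.8 + 0.5 + 0.6) / 7 = 0.7000
UCL_s = B₄·s̄ = 1.716 × 0.7000 = 1.2012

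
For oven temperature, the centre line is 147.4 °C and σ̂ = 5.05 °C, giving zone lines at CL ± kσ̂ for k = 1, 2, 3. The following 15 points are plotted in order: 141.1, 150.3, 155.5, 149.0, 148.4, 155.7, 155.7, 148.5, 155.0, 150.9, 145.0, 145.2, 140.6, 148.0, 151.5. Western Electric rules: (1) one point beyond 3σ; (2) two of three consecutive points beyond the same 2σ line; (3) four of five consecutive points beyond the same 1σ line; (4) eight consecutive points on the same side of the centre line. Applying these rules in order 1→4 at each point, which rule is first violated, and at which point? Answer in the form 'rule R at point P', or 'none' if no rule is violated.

rule 4 at point 9

Zone of each point (C = within 1σ̂, B = 1σ̂–2σ̂, A = 2σ̂–3σ̂, * = beyond 3σ̂; sign = side of CL): 1:-B, 2:+C, 3:+B, 4:+C, 5:+C, 6:+B, 7:+B, 8:+C, 9:+B, 10:+C, 11:-C, 12:-C, 13:-B, 14:+C, 15:+C
Rule 4 (eight consecutive points on the same side of the centre line) is satisfied at point 9.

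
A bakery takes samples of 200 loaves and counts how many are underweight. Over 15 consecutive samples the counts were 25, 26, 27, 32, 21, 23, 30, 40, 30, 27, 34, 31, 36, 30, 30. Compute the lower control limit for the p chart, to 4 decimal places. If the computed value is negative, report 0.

p̄ = Σdᵢ / (k·n) = 442 / (15 × 200) = 0.14733
LCL = p̄ − 3·√(p̄(1−p̄)/n) = 0.14733 − 3 × 0.02506 = 0.07215

0.0721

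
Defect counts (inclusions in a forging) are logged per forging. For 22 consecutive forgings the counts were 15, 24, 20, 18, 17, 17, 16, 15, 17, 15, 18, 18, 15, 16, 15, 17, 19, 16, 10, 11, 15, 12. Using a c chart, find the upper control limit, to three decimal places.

28.250

c̄ = (15 + 24 + 20 + 18 + 17 + 17 + 16 + 15 + 17 + 15 + 18 + 18 + 15 + 16 + 15 + 17 + 19 + 16 + 10 + 11 + 15 + 12) / 22 = 356 / 22 = 16.1818
UCL = c̄ + 3√c̄ = 16.1818 + 3 × √16.1818 = 16.1818 + 3 × 4.0227 = 28.2498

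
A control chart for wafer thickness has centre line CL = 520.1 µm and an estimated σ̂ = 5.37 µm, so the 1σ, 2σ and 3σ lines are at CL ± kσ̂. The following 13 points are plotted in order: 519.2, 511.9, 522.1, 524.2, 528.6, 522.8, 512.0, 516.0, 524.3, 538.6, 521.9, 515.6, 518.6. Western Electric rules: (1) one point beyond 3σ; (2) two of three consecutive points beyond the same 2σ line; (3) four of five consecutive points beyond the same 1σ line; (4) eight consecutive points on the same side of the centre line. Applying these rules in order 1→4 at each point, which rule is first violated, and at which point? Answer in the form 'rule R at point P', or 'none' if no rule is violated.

rule 1 at point 10

Zone of each point (C = within 1σ̂, B = 1σ̂–2σ̂, A = 2σ̂–3σ̂, * = beyond 3σ̂; sign = side of CL): 1:-C, 2:-B, 3:+C, 4:+C, 5:+B, 6:+C, 7:-B, 8:-C, 9:+C, 10:+*, 11:+C, 12:-C, 13:-C
Rule 1 (one point beyond the 3σ limits) is satisfied at point 10.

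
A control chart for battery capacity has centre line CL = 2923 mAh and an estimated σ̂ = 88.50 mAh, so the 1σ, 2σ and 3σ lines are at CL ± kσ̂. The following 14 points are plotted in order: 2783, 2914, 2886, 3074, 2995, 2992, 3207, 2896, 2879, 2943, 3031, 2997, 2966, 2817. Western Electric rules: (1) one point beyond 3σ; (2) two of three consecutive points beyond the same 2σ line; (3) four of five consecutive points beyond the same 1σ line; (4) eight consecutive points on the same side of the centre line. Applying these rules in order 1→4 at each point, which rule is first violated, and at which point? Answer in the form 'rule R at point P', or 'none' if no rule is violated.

Zone of each point (C = within 1σ̂, B = 1σ̂–2σ̂, A = 2σ̂–3σ̂, * = beyond 3σ̂; sign = side of CL): 1:-B, 2:-C, 3:-C, 4:+B, 5:+C, 6:+C, 7:+*, 8:-C, 9:-C, 10:+C, 11:+B, 12:+C, 13:+C, 14:-B
Rule 1 (one point beyond the 3σ limits) is satisfied at point 7.

rule 1 at point 7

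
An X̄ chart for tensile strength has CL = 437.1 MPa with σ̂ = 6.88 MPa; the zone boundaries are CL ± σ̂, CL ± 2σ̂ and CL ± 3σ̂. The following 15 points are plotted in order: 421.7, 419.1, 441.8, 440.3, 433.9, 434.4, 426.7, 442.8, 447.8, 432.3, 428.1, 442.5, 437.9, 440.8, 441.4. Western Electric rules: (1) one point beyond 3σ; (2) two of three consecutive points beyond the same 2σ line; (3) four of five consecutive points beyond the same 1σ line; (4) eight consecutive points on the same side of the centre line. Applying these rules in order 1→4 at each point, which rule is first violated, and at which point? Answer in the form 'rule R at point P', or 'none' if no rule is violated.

rule 2 at point 2

Zone of each point (C = within 1σ̂, B = 1σ̂–2σ̂, A = 2σ̂–3σ̂, * = beyond 3σ̂; sign = side of CL): 1:-A, 2:-A, 3:+C, 4:+C, 5:-C, 6:-C, 7:-B, 8:+C, 9:+B, 10:-C, 11:-B, 12:+C, 13:+C, 14:+C, 15:+C
Rule 2 (two of three consecutive points beyond the same 2σ limit) is satisfied at point 2.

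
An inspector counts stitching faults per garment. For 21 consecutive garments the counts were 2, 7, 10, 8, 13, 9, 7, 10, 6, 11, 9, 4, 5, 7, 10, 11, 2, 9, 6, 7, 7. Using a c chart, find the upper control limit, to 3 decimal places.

c̄ = (2 + 7 + 10 + 8 + 13 + 9 + 7 + 10 + 6 + 11 + 9 + 4 + 5 + 7 + 10 + 11 + 2 + 9 + 6 + 7 + 7) / 21 = 160 / 21 = 7.6190
UCL = c̄ + 3√c̄ = 7.6190 + 3 × √7.6190 = 7.6190 + 3 × 2.7603 = 15.8998

15.900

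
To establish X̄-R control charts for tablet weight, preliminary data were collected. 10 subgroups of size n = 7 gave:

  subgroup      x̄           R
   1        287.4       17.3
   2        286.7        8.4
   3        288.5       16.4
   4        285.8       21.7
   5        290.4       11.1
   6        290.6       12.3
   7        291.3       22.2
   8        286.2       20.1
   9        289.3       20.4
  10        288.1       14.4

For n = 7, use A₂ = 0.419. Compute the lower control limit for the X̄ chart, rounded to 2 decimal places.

281.55

X̄̄ = (287.4 + 286.7 + 288.5 + 285.8 + 290.4 + 290.6 + 291.3 + 286.2 + 289.3 + 288.1) / 10 = 2884.3000 / 10 = 288.4300
R̄ = (17.3 + 8.4 + 16.4 + 21.7 + 11.1 + 12.3 + 22.2 + 20.1 + 20.4 + 14.4) / 10 = 164.3000 / 10 = 16.4300
LCL = X̄̄ − A₂·R̄ = 288.4300 − 0.419 × 16.4300 = 281.5458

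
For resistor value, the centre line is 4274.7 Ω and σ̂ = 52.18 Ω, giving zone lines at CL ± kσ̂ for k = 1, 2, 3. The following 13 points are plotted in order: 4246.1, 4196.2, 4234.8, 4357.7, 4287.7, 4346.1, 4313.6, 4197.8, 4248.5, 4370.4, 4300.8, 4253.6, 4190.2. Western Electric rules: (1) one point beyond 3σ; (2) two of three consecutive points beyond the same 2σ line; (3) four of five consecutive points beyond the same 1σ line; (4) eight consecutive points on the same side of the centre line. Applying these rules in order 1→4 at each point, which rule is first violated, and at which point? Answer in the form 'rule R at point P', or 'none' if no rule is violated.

Zone of each point (C = within 1σ̂, B = 1σ̂–2σ̂, A = 2σ̂–3σ̂, * = beyond 3σ̂; sign = side of CL): 1:-C, 2:-B, 3:-C, 4:+B, 5:+C, 6:+B, 7:+C, 8:-B, 9:-C, 10:+B, 11:+C, 12:-C, 13:-B
No rule fires across all 13 points.

none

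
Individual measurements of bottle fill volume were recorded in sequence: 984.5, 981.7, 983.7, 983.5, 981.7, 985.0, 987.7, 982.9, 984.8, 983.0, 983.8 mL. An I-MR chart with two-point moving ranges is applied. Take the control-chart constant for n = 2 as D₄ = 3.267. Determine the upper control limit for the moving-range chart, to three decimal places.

Moving ranges: 2.8, 2.0, 0.2, 1.8, 3.3, 2.7, 4.8, 1.9, 1.8, 0.8; M̄R̄ = 22.1000 / 10 = 2.2100
UCL_MR = D₄·M̄R̄ = 3.267 × 2.2100 = 7.2201

7.220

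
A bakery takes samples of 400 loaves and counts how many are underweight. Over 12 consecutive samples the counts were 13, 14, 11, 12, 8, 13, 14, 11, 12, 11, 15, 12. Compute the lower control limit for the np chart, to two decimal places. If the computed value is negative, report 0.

p̄ = Σdᵢ / (k·n) = 146 / (12 × 400) = 0.03042
LCL = np̄ − 3·√(np̄(1−p̄)) = 12.1667 − 3 × 3.4346 = 1.8628

1.86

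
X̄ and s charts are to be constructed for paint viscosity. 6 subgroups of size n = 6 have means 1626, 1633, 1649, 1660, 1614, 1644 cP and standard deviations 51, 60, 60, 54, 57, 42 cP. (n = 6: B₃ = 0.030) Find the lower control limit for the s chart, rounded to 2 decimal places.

s̄ = (51 + 60 + 60 + 54 + 57 + 42) / 6 = 54.0000
LCL_s = B₃·s̄ = 0.030 × 54.0000 = 1.6200

1.62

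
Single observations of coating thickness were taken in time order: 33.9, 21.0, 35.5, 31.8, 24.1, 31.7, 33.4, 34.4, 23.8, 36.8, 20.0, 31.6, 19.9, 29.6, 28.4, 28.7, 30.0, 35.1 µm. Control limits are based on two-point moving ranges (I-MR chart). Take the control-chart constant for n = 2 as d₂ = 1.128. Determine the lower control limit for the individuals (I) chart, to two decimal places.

X̄ = (33.9 + 21.0 + 35.5 + 31.8 + 24.1 + 31.7 + 33.4 + 34.4 + 23.8 + 36.8 + 20.0 + 31.6 + 19.9 + 29.6 + 28.4 + 28.7 + 30.0 + 35.1) / 18 = 29.4278
Moving ranges: 12.9, 14.5, 3.7, 7.7, 7.6, 1.7, 1.0, 10.6, 13.0, 16.8, 11.6, 11.7, 9.7, 1.2, 0.3, 1.3, 5.1; M̄R̄ = 130.4000 / 17 = 7.6706
LCL = X̄ − 3·M̄R̄/d₂ = 29.4278 − 3 × 7.6706 / 1.128 = 9.0273

9.03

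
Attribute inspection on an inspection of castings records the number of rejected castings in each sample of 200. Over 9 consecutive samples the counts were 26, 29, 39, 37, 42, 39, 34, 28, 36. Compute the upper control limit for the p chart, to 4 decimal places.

p̄ = Σdᵢ / (k·n) = 310 / (9 × 200) = 0.17222
UCL = p̄ + 3·√(p̄(1−p̄)/n) = 0.17222 + 3 × √(0.17222×0.82778/200) = 0.17222 + 3 × 0.02670 = 0.25232

0.2523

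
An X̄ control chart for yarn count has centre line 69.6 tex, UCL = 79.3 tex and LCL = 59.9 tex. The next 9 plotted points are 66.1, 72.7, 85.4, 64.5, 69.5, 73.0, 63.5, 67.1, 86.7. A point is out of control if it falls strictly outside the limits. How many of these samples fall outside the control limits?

Compare each point to [59.9, 79.3]: sample 3 = 85.4 > UCL; sample 9 = 86.7 > UCL.

2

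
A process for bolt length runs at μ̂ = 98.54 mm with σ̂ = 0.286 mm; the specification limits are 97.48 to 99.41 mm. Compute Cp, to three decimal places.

1.125

Cp = (USL − LSL) / (6σ̂) = (99.41 − 97.48) / (6 × 0.286) = 1.9300 / 1.7160 = 1.1247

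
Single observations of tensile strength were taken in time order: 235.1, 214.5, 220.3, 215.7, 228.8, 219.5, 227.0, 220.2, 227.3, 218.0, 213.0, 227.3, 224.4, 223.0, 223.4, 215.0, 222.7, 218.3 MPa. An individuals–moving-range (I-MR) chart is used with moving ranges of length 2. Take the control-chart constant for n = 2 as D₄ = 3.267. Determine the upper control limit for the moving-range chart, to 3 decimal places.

Moving ranges: 20.6, 5.8, 4.6, 13.1, 9.3, 7.5, 6.8, 7.1, 9.3, 5.0, 14.3, 2.9, 1.4, 0.4, 8.4, 7.7, 4.4; M̄R̄ = 128.6000 / 17 = 7.5647
UCL_MR = D₄·M̄R̄ = 3.267 × 7.5647 = 24.7139

24.714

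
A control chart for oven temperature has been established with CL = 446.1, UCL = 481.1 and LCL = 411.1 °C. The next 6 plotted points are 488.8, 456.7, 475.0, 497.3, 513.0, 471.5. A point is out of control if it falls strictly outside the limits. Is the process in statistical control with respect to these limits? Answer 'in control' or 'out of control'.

out of control

Compare each point to [411.1, 481.1]: sample 1 = 488.8 > UCL; sample 4 = 497.3 > UCL; sample 5 = 513.0 > UCL.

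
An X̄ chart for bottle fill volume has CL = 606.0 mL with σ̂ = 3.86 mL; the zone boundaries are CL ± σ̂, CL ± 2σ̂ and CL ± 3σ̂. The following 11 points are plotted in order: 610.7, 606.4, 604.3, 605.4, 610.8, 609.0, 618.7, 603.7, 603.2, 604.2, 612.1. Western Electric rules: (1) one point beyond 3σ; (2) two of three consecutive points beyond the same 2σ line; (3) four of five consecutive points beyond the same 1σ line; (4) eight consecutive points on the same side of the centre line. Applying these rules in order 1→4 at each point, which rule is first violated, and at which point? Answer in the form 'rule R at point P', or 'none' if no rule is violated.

Zone of each point (C = within 1σ̂, B = 1σ̂–2σ̂, A = 2σ̂–3σ̂, * = beyond 3σ̂; sign = side of CL): 1:+B, 2:+C, 3:-C, 4:-C, 5:+B, 6:+C, 7:+*, 8:-C, 9:-C, 10:-C, 11:+B
Rule 1 (one point beyond the 3σ limits) is satisfied at point 7.

rule 1 at point 7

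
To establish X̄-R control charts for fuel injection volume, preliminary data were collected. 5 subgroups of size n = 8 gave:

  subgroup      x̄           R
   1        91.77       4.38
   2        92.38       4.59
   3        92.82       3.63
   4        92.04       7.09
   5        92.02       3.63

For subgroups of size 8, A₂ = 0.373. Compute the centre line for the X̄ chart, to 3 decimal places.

92.206

X̄̄ = (91.77 + 92.38 + 92.82 + 92.04 + 92.02) / 5 = 461.0300 / 5 = 92.2060
CL = X̄̄ = 92.2060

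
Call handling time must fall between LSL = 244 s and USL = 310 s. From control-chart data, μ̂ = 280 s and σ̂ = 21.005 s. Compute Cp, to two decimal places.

Cp = (USL − LSL) / (6σ̂) = (310 − 244) / (6 × 21.005) = 66.0000 / 126.0300 = 0.5237

0.52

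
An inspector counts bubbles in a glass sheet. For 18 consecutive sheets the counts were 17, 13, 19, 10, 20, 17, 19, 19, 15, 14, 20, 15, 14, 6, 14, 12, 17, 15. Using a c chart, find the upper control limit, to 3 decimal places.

27.081

c̄ = (17 + 13 + 19 + 10 + 20 + 17 + 19 + 19 + 15 + 14 + 20 + 15 + 14 + 6 + 14 + 12 + 17 + 15) / 18 = 276 / 18 = 15.3333
UCL = c̄ + 3√c̄ = 15.3333 + 3 × √15.3333 = 15.3333 + 3 × 3.9158 = 27.0807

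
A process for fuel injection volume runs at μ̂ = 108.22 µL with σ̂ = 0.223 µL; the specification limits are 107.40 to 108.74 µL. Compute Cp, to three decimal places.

1.001

Cp = (USL − LSL) / (6σ̂) = (108.74 − 107.40) / (6 × 0.223) = 1.3400 / 1.3380 = 1.0015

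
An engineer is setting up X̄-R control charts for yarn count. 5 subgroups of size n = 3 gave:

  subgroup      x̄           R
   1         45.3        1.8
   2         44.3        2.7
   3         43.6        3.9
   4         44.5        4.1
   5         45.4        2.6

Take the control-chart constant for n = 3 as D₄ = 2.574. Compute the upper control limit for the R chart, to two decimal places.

7.77

R̄ = (1.8 + 2.7 + 3.9 + 4.1 + 2.6) / 5 = 15.1000 / 5 = 3.0200
UCL_R = D₄·R̄ = 2.574 × 3.0200 = 7.7735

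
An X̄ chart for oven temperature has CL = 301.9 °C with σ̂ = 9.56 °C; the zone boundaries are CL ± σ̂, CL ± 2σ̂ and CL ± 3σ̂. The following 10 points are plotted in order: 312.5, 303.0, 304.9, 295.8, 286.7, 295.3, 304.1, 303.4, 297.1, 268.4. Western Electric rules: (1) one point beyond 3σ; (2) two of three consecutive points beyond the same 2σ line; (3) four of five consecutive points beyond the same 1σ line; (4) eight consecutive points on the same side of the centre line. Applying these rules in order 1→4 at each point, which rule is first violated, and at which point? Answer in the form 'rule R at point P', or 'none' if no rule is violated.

rule 1 at point 10

Zone of each point (C = within 1σ̂, B = 1σ̂–2σ̂, A = 2σ̂–3σ̂, * = beyond 3σ̂; sign = side of CL): 1:+B, 2:+C, 3:+C, 4:-C, 5:-B, 6:-C, 7:+C, 8:+C, 9:-C, 10:-*
Rule 1 (one point beyond the 3σ limits) is satisfied at point 10.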